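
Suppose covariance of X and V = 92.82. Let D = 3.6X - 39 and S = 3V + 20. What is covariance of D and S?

covariance of D and S = a·c·covariance of X and V = 3.6·3·92.82 = 1002.456. Additive constants drop out.

covariance of D and S = 1002.456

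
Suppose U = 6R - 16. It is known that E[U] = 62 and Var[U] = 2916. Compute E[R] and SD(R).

E[R] = 13, SD(R) = 9

From U = 6R - 16: E[U] = a·E[R] + b, so E[R] = (E[U] − b)/a = (62 − (-16))/6 = 13.
SD(U) = √2916 = 54.
SD(U) = |a|·SD(R), so SD(R) = 54/|6| = 9.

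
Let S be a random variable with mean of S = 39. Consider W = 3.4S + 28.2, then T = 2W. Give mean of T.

mean of W = 3.4·39 + 28.2 = 160.8.
mean of T = 2·160.8 = 321.6.

mean of T = 321.6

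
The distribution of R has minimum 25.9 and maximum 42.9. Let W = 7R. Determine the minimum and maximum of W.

min(W) = 181.3, max(W) = 300.3

a = 7 > 0, so min(W) = a·min(R)+b = 7·25.9 = 181.3 and max(W) = 7·42.9 = 300.3.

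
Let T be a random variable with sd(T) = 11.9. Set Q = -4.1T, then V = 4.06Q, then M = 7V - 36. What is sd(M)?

sd(M) = 1386.6118

sd(Q) = |-4.1|·11.9 = 48.79.
sd(V) = |4.06|·48.79 = 198.0874.
sd(M) = |7|·198.0874 = 1386.6118.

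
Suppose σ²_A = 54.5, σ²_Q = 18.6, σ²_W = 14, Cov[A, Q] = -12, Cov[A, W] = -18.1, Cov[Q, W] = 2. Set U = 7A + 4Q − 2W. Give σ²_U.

σ²_U = a²·σ²_A + b²·σ²_Q + c²·σ²_W + 2ab·Cov[A, Q] + 2ac·Cov[A, W] + 2bc·Cov[Q, W], with a = 7, b = 4, c = -2.
= 2670.5 + 297.6 + 56 + (-672) + 506.8 + (-32)
= 2826.9.

σ²_U = 2826.9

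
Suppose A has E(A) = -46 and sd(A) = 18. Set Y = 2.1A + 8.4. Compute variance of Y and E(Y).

Y = 2.1A + 8.4 is linear with a = 2.1, b = 8.4.
variance of A = 18² = 324.
variance of Y = a²·variance of A = 2.1²·324 = 1428.84 (the additive constant 8.4 does not affect variance).
E(Y) = a·E(A) + b = 2.1·(-46) + 8.4 = -88.2.

variance of Y = 1428.84, E(Y) = -88.2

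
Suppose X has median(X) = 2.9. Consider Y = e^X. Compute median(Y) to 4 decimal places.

e^X is monotone on this domain, so median(Y) = exp(2.9) ≈ 18.1741.

median(Y) = 18.1741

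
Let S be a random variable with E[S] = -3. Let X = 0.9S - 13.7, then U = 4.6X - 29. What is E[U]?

E[X] = 0.9·(-3) + (-13.7) = -16.4.
E[U] = 4.6·(-16.4) + (-29) = -104.44.

E[U] = -104.44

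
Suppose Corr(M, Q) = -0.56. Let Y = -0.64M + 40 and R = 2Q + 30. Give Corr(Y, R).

Linear rescalings preserve |correlation|; the slopes -0.64 and 2 have opposite signs, so the correlation flips sign: Corr(Y, R) = −Corr(M, Q) = 0.56.

Corr(Y, R) = 0.56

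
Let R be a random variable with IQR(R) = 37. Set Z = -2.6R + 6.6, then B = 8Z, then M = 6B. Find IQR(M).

IQR(Z) = |-2.6|·37 = 96.2.
IQR(B) = |8|·96.2 = 769.6.
IQR(M) = |6|·769.6 = 4617.6.

IQR(M) = 4617.6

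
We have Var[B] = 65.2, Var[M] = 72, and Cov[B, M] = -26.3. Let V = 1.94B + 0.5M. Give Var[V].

Var[V] = a²·Var[B] + b²·Var[M] + 2ab·Cov[B, M] with a = 1.94, b = 0.5.
= 1.94²·65.2 + 0.5²·72 + 2·1.94·0.5·(-26.3)
= 245.38672 + 18 + (-51.022) = 212.36472.

Var[V] = 212.36472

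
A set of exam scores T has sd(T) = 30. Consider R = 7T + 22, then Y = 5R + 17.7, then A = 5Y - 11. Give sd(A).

sd(R) = |7|·30 = 210.
sd(Y) = |5|·210 = 1050.
sd(A) = |5|·1050 = 5250.

sd(A) = 5250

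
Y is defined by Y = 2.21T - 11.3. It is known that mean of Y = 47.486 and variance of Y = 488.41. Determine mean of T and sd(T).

From Y = 2.21T - 11.3: mean of Y = a·mean of T + b, so mean of T = (mean of Y − b)/a = (47.486 − (-11.3))/2.21 = 26.6.
sd(Y) = √488.41 = 22.1.
sd(Y) = |a|·sd(T), so sd(T) = 22.1/|2.21| = 10.

mean of T = 26.6, sd(T) = 10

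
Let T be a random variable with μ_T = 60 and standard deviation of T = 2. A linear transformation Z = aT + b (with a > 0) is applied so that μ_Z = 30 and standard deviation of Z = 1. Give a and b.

a = 0.5, b = 0

standard deviation of Z = a·standard deviation of T (a > 0), so a = 1/2 = 0.5.
μ_Z = a·μ_T + b, so b = 30 − 0.5·60 = 0.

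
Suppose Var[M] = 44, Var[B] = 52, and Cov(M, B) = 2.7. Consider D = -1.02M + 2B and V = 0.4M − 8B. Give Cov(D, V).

Cov(D, V) = -825.76

By bilinearity, Cov(D, V) = ac·Var[M] + bd·Var[B] + (ad+bc)·Cov(M, B), with a=-1.02, b=2, c=0.4, d=-8.
ac·Var[M] = (-1.02)·0.4·44 = -17.952
bd·Var[B] = 2·(-8)·52 = -832
(ad+bc)·Cov(M, B) = (8.96)·2.7 = 24.192
Cov(D, V) = -17.952 + (-832) + 24.192 = -825.76.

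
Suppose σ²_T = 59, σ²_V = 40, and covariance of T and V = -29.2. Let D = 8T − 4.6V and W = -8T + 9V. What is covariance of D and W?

covariance of D and W = -8608.96

By bilinearity, covariance of D and W = ac·σ²_T + bd·σ²_V + (ad+bc)·covariance of T and V, with a=8, b=-4.6, c=-8, d=9.
ac·σ²_T = 8·(-8)·59 = -3776
bd·σ²_V = (-4.6)·9·40 = -1656
(ad+bc)·covariance of T and V = (108.8)·(-29.2) = -3176.96
covariance of D and W = -3776 + (-1656) + (-3176.96) = -8608.96.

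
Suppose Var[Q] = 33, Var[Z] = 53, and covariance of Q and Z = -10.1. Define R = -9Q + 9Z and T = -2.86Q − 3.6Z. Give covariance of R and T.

By bilinearity, covariance of R and T = ac·Var[Q] + bd·Var[Z] + (ad+bc)·covariance of Q and Z, with a=-9, b=9, c=-2.86, d=-3.6.
ac·Var[Q] = (-9)·(-2.86)·33 = 849.42
bd·Var[Z] = 9·(-3.6)·53 = -1717.2
(ad+bc)·covariance of Q and Z = (6.66)·(-10.1) = -67.266
covariance of R and T = 849.42 + (-1717.2) + (-67.266) = -935.046.

covariance of R and T = -935.046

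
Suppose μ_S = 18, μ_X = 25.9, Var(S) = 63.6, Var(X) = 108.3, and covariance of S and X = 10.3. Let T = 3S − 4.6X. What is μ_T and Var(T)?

μ_T = 3·μ_S + (-4.6)·μ_X = 3·18 + (-4.6)·25.9 = -65.14.
Var(T) = a²·Var(S) + b²·Var(X) + 2ab·covariance of S and X with a = 3, b = -4.6.
= 3²·63.6 + (-4.6)²·108.3 + 2·3·(-4.6)·10.3
= 572.4 + 2291.628 + (-284.28) = 2579.748.

μ_T = -65.14, Var(T) = 2579.748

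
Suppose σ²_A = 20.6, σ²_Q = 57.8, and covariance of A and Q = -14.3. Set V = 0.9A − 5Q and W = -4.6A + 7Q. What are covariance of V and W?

covariance of V and W = -2527.274

By bilinearity, covariance of V and W = ac·σ²_A + bd·σ²_Q + (ad+bc)·covariance of A and Q, with a=0.9, b=-5, c=-4.6, d=7.
ac·σ²_A = 0.9·(-4.6)·20.6 = -85.284
bd·σ²_Q = (-5)·7·57.8 = -2023
(ad+bc)·covariance of A and Q = (29.3)·(-14.3) = -418.99
covariance of V and W = -85.284 + (-2023) + (-418.99) = -2527.274.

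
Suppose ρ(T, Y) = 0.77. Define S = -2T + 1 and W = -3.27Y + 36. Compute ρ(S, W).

Linear rescalings preserve correlation up to sign; here the slopes -2 and -3.27 have the same sign, so ρ(S, W) = ρ(T, Y) = 0.77.

ρ(S, W) = 0.77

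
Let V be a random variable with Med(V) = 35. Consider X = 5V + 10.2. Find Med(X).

Med(X) = 185.2

A linear map preserves order up to sign, so Med(X) = a·Med(V) + b = 5·35 + 10.2 = 185.2.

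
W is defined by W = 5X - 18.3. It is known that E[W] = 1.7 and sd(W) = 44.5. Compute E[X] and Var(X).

From W = 5X - 18.3: E[W] = a·E[X] + b, so E[X] = (E[W] − b)/a = (1.7 − (-18.3))/5 = 4.
Var(W) = 44.5² = 1980.25.
Var(W) = a²·Var(X), so Var(X) = 1980.25/5² = 79.21.

E[X] = 4, Var(X) = 79.21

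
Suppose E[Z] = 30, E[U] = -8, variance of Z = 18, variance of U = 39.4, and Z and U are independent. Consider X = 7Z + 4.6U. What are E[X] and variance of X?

E[X] = 7·E[Z] + 4.6·E[U] = 7·30 + 4.6·(-8) = 173.2.
variance of X = a²·variance of Z + b²·variance of U + 2ab·Cov(Z, U) with a = 7, b = 4.6.
Independence gives Cov(Z, U) = 0.
= 7²·18 + 4.6²·39.4 + 2·7·4.6·0
= 882 + 833.704 + 0 = 1715.704.

E[X] = 173.2, variance of X = 1715.704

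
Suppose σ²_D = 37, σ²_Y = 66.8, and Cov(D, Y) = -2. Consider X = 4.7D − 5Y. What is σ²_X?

σ²_X = 2581.33

σ²_X = a²·σ²_D + b²·σ²_Y + 2ab·Cov(D, Y) with a = 4.7, b = -5.
= 4.7²·37 + (-5)²·66.8 + 2·4.7·(-5)·(-2)
= 817.33 + 1670 + 94 = 2581.33.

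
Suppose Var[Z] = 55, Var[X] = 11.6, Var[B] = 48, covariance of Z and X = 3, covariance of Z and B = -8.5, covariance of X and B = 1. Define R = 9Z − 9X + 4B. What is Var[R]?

Var[R] = a²·Var[Z] + b²·Var[X] + c²·Var[B] + 2ab·covariance of Z and X + 2ac·covariance of Z and B + 2bc·covariance of X and B, with a = 9, b = -9, c = 4.
= 4455 + 939.6 + 768 + (-486) + (-612) + (-72)
= 4992.6.

Var[R] = 4992.6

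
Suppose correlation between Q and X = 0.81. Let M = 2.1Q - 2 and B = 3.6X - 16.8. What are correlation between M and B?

correlation between M and B = 0.81

Linear rescalings preserve correlation up to sign; here the slopes 2.1 and 3.6 have the same sign, so correlation between M and B = correlation between Q and X = 0.81.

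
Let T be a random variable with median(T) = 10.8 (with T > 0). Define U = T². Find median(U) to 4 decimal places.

T² is monotone on this domain, so median(U) = square(10.8) = 116.64.

median(U) = 116.64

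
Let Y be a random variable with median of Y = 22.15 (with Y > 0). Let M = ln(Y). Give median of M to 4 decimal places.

median of M = 3.0978

ln(Y) is monotone on this domain, so median of M = ln(22.15) ≈ 3.0978.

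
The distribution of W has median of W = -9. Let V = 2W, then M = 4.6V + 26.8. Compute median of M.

median of V = 2·(-9) = -18.
median of M = 4.6·(-18) + 26.8 = -56.

median of M = -56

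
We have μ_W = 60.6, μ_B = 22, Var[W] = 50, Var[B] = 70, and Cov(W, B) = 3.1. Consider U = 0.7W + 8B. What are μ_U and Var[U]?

μ_U = 218.42, Var[U] = 4539.22

μ_U = 0.7·μ_W + 8·μ_B = 0.7·60.6 + 8·22 = 218.42.
Var[U] = a²·Var[W] + b²·Var[B] + 2ab·Cov(W, B) with a = 0.7, b = 8.
= 0.7²·50 + 8²·70 + 2·0.7·8·3.1
= 24.5 + 4480 + 34.72 = 4539.22.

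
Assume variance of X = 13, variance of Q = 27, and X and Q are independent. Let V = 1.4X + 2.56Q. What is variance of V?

variance of V = a²·variance of X + b²·variance of Q + 2ab·covariance of X and Q with a = 1.4, b = 2.56.
Independence gives covariance of X and Q = 0.
= 1.4²·13 + 2.56²·27 + 2·1.4·2.56·0
= 25.48 + 176.9472 + 0 = 202.4272.

variance of V = 202.4272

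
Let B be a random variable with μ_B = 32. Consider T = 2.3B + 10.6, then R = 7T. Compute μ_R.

μ_T = 2.3·32 + 10.6 = 84.2.
μ_R = 7·84.2 = 589.4.

μ_R = 589.4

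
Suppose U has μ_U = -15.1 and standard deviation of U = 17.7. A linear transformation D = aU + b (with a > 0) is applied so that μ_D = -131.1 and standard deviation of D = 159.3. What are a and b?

a = 9, b = 4.8

standard deviation of D = a·standard deviation of U (a > 0), so a = 159.3/17.7 = 9.
μ_D = a·μ_U + b, so b = -131.1 − 9·(-15.1) = 4.8.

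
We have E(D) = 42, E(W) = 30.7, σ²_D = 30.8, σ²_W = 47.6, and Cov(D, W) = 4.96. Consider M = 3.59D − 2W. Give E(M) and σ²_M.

E(M) = 89.38, σ²_M = 516.12788

E(M) = 3.59·E(D) + (-2)·E(W) = 3.59·42 + (-2)·30.7 = 89.38.
σ²_M = a²·σ²_D + b²·σ²_W + 2ab·Cov(D, W) with a = 3.59, b = -2.
= 3.59²·30.8 + (-2)²·47.6 + 2·3.59·(-2)·4.96
= 396.95348 + 190.4 + (-71.2256) = 516.12788.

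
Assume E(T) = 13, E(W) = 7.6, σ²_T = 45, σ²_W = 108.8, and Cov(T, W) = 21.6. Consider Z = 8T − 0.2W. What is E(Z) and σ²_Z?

E(Z) = 8·E(T) + (-0.2)·E(W) = 8·13 + (-0.2)·7.6 = 102.48.
σ²_Z = a²·σ²_T + b²·σ²_W + 2ab·Cov(T, W) with a = 8, b = -0.2.
= 8²·45 + (-0.2)²·108.8 + 2·8·(-0.2)·21.6
= 2880 + 4.352 + (-69.12) = 2815.232.

E(Z) = 102.48, σ²_Z = 2815.232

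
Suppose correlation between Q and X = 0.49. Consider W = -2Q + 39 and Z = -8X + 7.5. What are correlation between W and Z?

correlation between W and Z = 0.49

Linear rescalings preserve correlation up to sign; here the slopes -2 and -8 have the same sign, so correlation between W and Z = correlation between Q and X = 0.49.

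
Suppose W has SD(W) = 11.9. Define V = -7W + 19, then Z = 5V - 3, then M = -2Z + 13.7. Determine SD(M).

SD(M) = 833

SD(V) = |-7|·11.9 = 83.3.
SD(Z) = |5|·83.3 = 416.5.
SD(M) = |-2|·416.5 = 833.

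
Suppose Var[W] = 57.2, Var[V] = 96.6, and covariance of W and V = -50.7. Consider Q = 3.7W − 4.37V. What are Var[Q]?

Var[Q] = 4267.36514

Var[Q] = a²·Var[W] + b²·Var[V] + 2ab·covariance of W and V with a = 3.7, b = -4.37.
= 3.7²·57.2 + (-4.37)²·96.6 + 2·3.7·(-4.37)·(-50.7)
= 783.068 + 1844.76054 + 1639.5366 = 4267.36514.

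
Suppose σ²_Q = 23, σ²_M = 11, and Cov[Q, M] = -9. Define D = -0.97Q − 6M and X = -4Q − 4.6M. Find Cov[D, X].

By bilinearity, Cov[D, X] = ac·σ²_Q + bd·σ²_M + (ad+bc)·Cov[Q, M], with a=-0.97, b=-6, c=-4, d=-4.6.
ac·σ²_Q = (-0.97)·(-4)·23 = 89.24
bd·σ²_M = (-6)·(-4.6)·11 = 303.6
(ad+bc)·Cov[Q, M] = (28.462)·(-9) = -256.158
Cov[D, X] = 89.24 + 303.6 + (-256.158) = 136.682.

Cov[D, X] = 136.682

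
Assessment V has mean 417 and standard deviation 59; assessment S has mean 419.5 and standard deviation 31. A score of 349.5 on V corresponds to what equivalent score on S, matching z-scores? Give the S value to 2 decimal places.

S = 384.03

z = (349.5 − 417)/59 ≈ -1.1441.
S = 419.5 + z·31 = 419.5 + (349.5 − 417)·31/59 ≈ 384.03.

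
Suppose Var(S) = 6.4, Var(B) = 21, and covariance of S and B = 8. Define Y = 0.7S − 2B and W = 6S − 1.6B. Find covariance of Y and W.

By bilinearity, covariance of Y and W = ac·Var(S) + bd·Var(B) + (ad+bc)·covariance of S and B, with a=0.7, b=-2, c=6, d=-1.6.
ac·Var(S) = 0.7·6·6.4 = 26.88
bd·Var(B) = (-2)·(-1.6)·21 = 67.2
(ad+bc)·covariance of S and B = (-13.12)·8 = -104.96
covariance of Y and W = 26.88 + 67.2 + (-104.96) = -10.88.

covariance of Y and W = -10.88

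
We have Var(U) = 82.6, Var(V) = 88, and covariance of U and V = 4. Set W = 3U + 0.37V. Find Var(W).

Var(W) = a²·Var(U) + b²·Var(V) + 2ab·covariance of U and V with a = 3, b = 0.37.
= 3²·82.6 + 0.37²·88 + 2·3·0.37·4
= 743.4 + 12.0472 + 8.88 = 764.3272.

Var(W) = 764.3272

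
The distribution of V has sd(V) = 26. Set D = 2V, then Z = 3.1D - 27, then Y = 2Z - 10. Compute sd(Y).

sd(Y) = 322.4

sd(D) = |2|·26 = 52.
sd(Z) = |3.1|·52 = 161.2.
sd(Y) = |2|·161.2 = 322.4.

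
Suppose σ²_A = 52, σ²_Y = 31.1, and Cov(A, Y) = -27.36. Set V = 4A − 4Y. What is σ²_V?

σ²_V = 2205.12

σ²_V = a²·σ²_A + b²·σ²_Y + 2ab·Cov(A, Y) with a = 4, b = -4.
= 4²·52 + (-4)²·31.1 + 2·4·(-4)·(-27.36)
= 832 + 497.6 + 875.52 = 2205.12.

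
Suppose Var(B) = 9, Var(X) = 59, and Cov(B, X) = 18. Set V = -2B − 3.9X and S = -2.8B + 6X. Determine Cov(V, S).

Cov(V, S) = -1349.64

By bilinearity, Cov(V, S) = ac·Var(B) + bd·Var(X) + (ad+bc)·Cov(B, X), with a=-2, b=-3.9, c=-2.8, d=6.
ac·Var(B) = (-2)·(-2.8)·9 = 50.4
bd·Var(X) = (-3.9)·6·59 = -1380.6
(ad+bc)·Cov(B, X) = (-1.08)·18 = -19.44
Cov(V, S) = 50.4 + (-1380.6) + (-19.44) = -1349.64.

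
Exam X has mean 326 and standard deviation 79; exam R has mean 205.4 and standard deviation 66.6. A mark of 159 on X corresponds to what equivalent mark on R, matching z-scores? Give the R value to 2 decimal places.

z = (159 − 326)/79 ≈ -2.1139.
R = 205.4 + z·66.6 = 205.4 + (159 − 326)·66.6/79 ≈ 64.61.

R = 64.61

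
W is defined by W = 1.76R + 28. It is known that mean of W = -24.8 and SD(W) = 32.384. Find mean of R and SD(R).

From W = 1.76R + 28: mean of W = a·mean of R + b, so mean of R = (mean of W − b)/a = (-24.8 − 28)/1.76 = -30.
SD(W) = |a|·SD(R), so SD(R) = 32.384/|1.76| = 18.4.

mean of R = -30, SD(R) = 18.4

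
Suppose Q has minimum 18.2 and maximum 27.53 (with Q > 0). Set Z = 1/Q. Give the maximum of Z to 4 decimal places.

1/Q is decreasing on this domain, so max(Z) comes from min(Q) = 18.2: max(Z) = 1/(18.2) ≈ 0.0549.

max(Z) = 0.0549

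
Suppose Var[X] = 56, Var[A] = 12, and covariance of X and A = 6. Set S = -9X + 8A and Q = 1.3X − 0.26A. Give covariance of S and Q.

covariance of S and Q = -603.72

By bilinearity, covariance of S and Q = ac·Var[X] + bd·Var[A] + (ad+bc)·covariance of X and A, with a=-9, b=8, c=1.3, d=-0.26.
ac·Var[X] = (-9)·1.3·56 = -655.2
bd·Var[A] = 8·(-0.26)·12 = -24.96
(ad+bc)·covariance of X and A = (12.74)·6 = 76.44
covariance of S and Q = -655.2 + (-24.96) + 76.44 = -603.72.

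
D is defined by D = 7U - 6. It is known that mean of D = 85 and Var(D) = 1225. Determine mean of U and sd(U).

From D = 7U - 6: mean of D = a·mean of U + b, so mean of U = (mean of D − b)/a = (85 − (-6))/7 = 13.
sd(D) = √1225 = 35.
sd(D) = |a|·sd(U), so sd(U) = 35/|7| = 5.

mean of U = 13, sd(U) = 5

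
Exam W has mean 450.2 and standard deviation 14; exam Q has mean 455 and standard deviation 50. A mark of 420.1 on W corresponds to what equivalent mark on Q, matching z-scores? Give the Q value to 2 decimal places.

Q = 347.50

z = (420.1 − 450.2)/14 = -2.15.
Q = 455 + z·50 = 455 + (420.1 − 450.2)·50/14 = 347.50.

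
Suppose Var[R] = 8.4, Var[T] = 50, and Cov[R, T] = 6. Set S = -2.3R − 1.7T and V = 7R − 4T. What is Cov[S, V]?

By bilinearity, Cov[S, V] = ac·Var[R] + bd·Var[T] + (ad+bc)·Cov[R, T], with a=-2.3, b=-1.7, c=7, d=-4.
ac·Var[R] = (-2.3)·7·8.4 = -135.24
bd·Var[T] = (-1.7)·(-4)·50 = 340
(ad+bc)·Cov[R, T] = (-2.7)·6 = -16.2
Cov[S, V] = -135.24 + 340 + (-16.2) = 188.56.

Cov[S, V] = 188.56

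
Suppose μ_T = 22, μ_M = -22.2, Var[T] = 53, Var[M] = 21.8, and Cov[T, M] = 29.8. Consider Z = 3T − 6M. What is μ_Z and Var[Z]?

μ_Z = 199.2, Var[Z] = 189

μ_Z = 3·μ_T + (-6)·μ_M = 3·22 + (-6)·(-22.2) = 199.2.
Var[Z] = a²·Var[T] + b²·Var[M] + 2ab·Cov[T, M] with a = 3, b = -6.
= 3²·53 + (-6)²·21.8 + 2·3·(-6)·29.8
= 477 + 784.8 + (-1072.8) = 189.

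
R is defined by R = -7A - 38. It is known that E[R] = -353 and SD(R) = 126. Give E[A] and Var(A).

From R = -7A - 38: E[R] = a·E[A] + b, so E[A] = (E[R] − b)/a = (-353 − (-38))/(-7) = 45.
Var(R) = 126² = 15876.
Var(R) = a²·Var(A), so Var(A) = 15876/(-7)² = 324.

E[A] = 45, Var(A) = 324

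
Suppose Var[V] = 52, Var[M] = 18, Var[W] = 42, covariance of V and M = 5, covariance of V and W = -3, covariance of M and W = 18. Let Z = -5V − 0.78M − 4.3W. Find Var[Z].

Var[Z] = 2118.2752

Var[Z] = a²·Var[V] + b²·Var[M] + c²·Var[W] + 2ab·covariance of V and M + 2ac·covariance of V and W + 2bc·covariance of M and W, with a = -5, b = -0.78, c = -4.3.
= 1300 + 10.9512 + 776.58 + 39 + (-129) + 120.744
= 2118.2752.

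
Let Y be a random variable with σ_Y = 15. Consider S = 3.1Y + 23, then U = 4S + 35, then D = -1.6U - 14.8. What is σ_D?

σ_D = 297.6

σ_S = |3.1|·15 = 46.5.
σ_U = |4|·46.5 = 186.
σ_D = |-1.6|·186 = 297.6.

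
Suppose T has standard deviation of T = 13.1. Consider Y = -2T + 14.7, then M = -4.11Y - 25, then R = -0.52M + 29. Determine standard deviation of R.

standard deviation of R = 55.99464

standard deviation of Y = |-2|·13.1 = 26.2.
standard deviation of M = |-4.11|·26.2 = 107.682.
standard deviation of R = |-0.52|·107.682 = 55.99464.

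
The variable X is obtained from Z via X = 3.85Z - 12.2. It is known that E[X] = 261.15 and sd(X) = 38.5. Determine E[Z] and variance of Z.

From X = 3.85Z - 12.2: E[X] = a·E[Z] + b, so E[Z] = (E[X] − b)/a = (261.15 − (-12.2))/3.85 = 71.
variance of X = 38.5² = 1482.25.
variance of X = a²·variance of Z, so variance of Z = 1482.25/3.85² = 100.

E[Z] = 71, variance of Z = 100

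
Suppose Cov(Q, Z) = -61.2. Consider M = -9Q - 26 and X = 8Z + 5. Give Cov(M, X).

Cov(M, X) = a·c·Cov(Q, Z) = (-9)·8·(-61.2) = 4406.4. Additive constants drop out.

Cov(M, X) = 4406.4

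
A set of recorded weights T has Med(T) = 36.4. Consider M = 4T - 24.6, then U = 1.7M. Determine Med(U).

Med(M) = 4·36.4 + (-24.6) = 121.
Med(U) = 1.7·121 = 205.7.

Med(U) = 205.7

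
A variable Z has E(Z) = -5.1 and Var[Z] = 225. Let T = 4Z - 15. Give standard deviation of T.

standard deviation of T = 60

T = 4Z - 15 is linear with a = 4, b = -15.
standard deviation of Z = √225 = 15.
standard deviation of T = |a|·standard deviation of Z = |4|·15 = 60.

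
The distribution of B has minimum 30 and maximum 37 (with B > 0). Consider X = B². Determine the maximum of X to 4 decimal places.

B² is increasing on this domain, so max(X) comes from max(B) = 37: max(X) = square(37) = 1369.

max(X) = 1369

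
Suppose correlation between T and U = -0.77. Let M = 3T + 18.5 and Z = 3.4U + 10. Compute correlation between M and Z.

Linear rescalings preserve correlation up to sign; here the slopes 3 and 3.4 have the same sign, so correlation between M and Z = correlation between T and U = -0.77.

correlation between M and Z = -0.77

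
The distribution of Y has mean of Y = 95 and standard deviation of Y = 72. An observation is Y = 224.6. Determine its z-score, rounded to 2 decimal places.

z = 1.80

z = (Y − mean of Y) / standard deviation of Y = (224.6 − 95) / 72 = 1.80.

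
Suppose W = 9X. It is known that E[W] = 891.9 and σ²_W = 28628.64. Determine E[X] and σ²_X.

From W = 9X: E[W] = a·E[X] + b, so E[X] = (E[W] − b)/a = (891.9 − 0)/9 = 99.1.
σ²_W = a²·σ²_X, so σ²_X = 28628.64/9² = 353.44.

E[X] = 99.1, σ²_X = 353.44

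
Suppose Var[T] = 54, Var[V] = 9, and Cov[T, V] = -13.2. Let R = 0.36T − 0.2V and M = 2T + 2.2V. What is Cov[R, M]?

Cov[R, M] = 29.7456

By bilinearity, Cov[R, M] = ac·Var[T] + bd·Var[V] + (ad+bc)·Cov[T, V], with a=0.36, b=-0.2, c=2, d=2.2.
ac·Var[T] = 0.36·2·54 = 38.88
bd·Var[V] = (-0.2)·2.2·9 = -3.96
(ad+bc)·Cov[T, V] = (0.392)·(-13.2) = -5.1744
Cov[R, M] = 38.88 + (-3.96) + (-5.1744) = 29.7456.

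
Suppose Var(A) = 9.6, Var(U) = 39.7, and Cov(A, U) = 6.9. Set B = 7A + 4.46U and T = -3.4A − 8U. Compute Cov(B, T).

By bilinearity, Cov(B, T) = ac·Var(A) + bd·Var(U) + (ad+bc)·Cov(A, U), with a=7, b=4.46, c=-3.4, d=-8.
ac·Var(A) = 7·(-3.4)·9.6 = -228.48
bd·Var(U) = 4.46·(-8)·39.7 = -1416.496
(ad+bc)·Cov(A, U) = (-71.164)·6.9 = -491.0316
Cov(B, T) = -228.48 + (-1416.496) + (-491.0316) = -2136.0076.

Cov(B, T) = -2136.0076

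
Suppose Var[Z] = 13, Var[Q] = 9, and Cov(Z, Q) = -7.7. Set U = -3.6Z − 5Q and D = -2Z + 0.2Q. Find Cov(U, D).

Cov(U, D) = 13.144

By bilinearity, Cov(U, D) = ac·Var[Z] + bd·Var[Q] + (ad+bc)·Cov(Z, Q), with a=-3.6, b=-5, c=-2, d=0.2.
ac·Var[Z] = (-3.6)·(-2)·13 = 93.6
bd·Var[Q] = (-5)·0.2·9 = -9
(ad+bc)·Cov(Z, Q) = (9.28)·(-7.7) = -71.456
Cov(U, D) = 93.6 + (-9) + (-71.456) = 13.144.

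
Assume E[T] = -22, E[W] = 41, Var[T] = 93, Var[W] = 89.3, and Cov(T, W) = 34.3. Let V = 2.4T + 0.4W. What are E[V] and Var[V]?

E[V] = 2.4·E[T] + 0.4·E[W] = 2.4·(-22) + 0.4·41 = -36.4.
Var[V] = a²·Var[T] + b²·Var[W] + 2ab·Cov(T, W) with a = 2.4, b = 0.4.
= 2.4²·93 + 0.4²·89.3 + 2·2.4·0.4·34.3
= 535.68 + 14.288 + 65.856 = 615.824.

E[V] = -36.4, Var[V] = 615.824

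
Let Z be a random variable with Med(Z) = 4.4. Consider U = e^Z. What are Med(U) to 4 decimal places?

Med(U) = 81.4509

e^Z is monotone on this domain, so Med(U) = exp(4.4) ≈ 81.4509.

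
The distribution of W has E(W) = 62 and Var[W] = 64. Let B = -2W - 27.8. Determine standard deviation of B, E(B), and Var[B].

B = -2W - 27.8 is linear with a = -2, b = -27.8.
standard deviation of W = √64 = 8.
standard deviation of B = |a|·standard deviation of W = |-2|·8 = 16.
E(B) = a·E(W) + b = (-2)·62 + (-27.8) = -151.8.
Var[B] = a²·Var[W] = (-2)²·64 = 256 (the additive constant -27.8 does not affect variance).

standard deviation of B = 16, E(B) = -151.8, Var[B] = 256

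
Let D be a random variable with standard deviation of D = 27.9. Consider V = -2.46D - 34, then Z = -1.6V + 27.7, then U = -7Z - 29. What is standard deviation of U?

standard deviation of V = |-2.46|·27.9 = 68.634.
standard deviation of Z = |-1.6|·68.634 = 109.8144.
standard deviation of U = |-7|·109.8144 = 768.7008.

standard deviation of U = 768.7008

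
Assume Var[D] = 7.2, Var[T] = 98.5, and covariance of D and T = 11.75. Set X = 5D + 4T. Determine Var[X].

Var[X] = 2226

Var[X] = a²·Var[D] + b²·Var[T] + 2ab·covariance of D and T with a = 5, b = 4.
= 5²·7.2 + 4²·98.5 + 2·5·4·11.75
= 180 + 1576 + 470 = 2226.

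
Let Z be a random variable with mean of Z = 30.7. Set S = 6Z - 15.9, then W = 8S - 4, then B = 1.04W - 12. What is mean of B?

mean of B = 1384.096

mean of S = 6·30.7 + (-15.9) = 168.3.
mean of W = 8·168.3 + (-4) = 1342.4.
mean of B = 1.04·1342.4 + (-12) = 1384.096.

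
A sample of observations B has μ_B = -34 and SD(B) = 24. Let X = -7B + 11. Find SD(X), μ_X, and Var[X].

SD(X) = 168, μ_X = 249, Var[X] = 28224

X = -7B + 11 is linear with a = -7, b = 11.
SD(X) = |a|·SD(B) = |-7|·24 = 168.
μ_X = a·μ_B + b = (-7)·(-34) + 11 = 249.
Var[B] = 24² = 576.
Var[X] = a²·Var[B] = (-7)²·576 = 28224 (the additive constant 11 does not affect variance).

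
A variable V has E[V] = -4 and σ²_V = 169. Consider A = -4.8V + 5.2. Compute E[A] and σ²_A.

A = -4.8V + 5.2 is linear with a = -4.8, b = 5.2.
E[A] = a·E[V] + b = (-4.8)·(-4) + 5.2 = 24.4.
σ²_A = a²·σ²_V = (-4.8)²·169 = 3893.76 (the additive constant 5.2 does not affect variance).

E[A] = 24.4, σ²_A = 3893.76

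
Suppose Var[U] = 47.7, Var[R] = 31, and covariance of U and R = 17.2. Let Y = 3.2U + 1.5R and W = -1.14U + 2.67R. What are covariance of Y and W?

covariance of Y and W = 67.6902

By bilinearity, covariance of Y and W = ac·Var[U] + bd·Var[R] + (ad+bc)·covariance of U and R, with a=3.2, b=1.5, c=-1.14, d=2.67.
ac·Var[U] = 3.2·(-1.14)·47.7 = -174.0096
bd·Var[R] = 1.5·2.67·31 = 124.155
(ad+bc)·covariance of U and R = (6.834)·17.2 = 117.5448
covariance of Y and W = -174.0096 + 124.155 + 117.5448 = 67.6902.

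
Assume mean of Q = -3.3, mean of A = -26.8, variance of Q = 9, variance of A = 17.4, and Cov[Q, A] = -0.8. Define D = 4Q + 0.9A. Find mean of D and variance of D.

mean of D = 4·mean of Q + 0.9·mean of A = 4·(-3.3) + 0.9·(-26.8) = -37.32.
variance of D = a²·variance of Q + b²·variance of A + 2ab·Cov[Q, A] with a = 4, b = 0.9.
= 4²·9 + 0.9²·17.4 + 2·4·0.9·(-0.8)
= 144 + 14.094 + (-5.76) = 152.334.

mean of D = -37.32, variance of D = 152.334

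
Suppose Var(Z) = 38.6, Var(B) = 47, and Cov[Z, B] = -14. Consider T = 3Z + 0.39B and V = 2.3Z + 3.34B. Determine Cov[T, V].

By bilinearity, Cov[T, V] = ac·Var(Z) + bd·Var(B) + (ad+bc)·Cov[Z, B], with a=3, b=0.39, c=2.3, d=3.34.
ac·Var(Z) = 3·2.3·38.6 = 266.34
bd·Var(B) = 0.39·3.34·47 = 61.2222
(ad+bc)·Cov[Z, B] = (10.917)·(-14) = -152.838
Cov[T, V] = 266.34 + 61.2222 + (-152.838) = 174.7242.

Cov[T, V] = 174.7242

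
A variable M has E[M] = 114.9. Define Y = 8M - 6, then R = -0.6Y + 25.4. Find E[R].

E[Y] = 8·114.9 + (-6) = 913.2.
E[R] = (-0.6)·913.2 + 25.4 = -522.52.

E[R] = -522.52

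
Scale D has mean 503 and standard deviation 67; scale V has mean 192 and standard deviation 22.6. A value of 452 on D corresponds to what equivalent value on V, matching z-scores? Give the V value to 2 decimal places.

V = 174.80

z = (452 − 503)/67 ≈ -0.7612.
V = 192 + z·22.6 = 192 + (452 − 503)·22.6/67 ≈ 174.80.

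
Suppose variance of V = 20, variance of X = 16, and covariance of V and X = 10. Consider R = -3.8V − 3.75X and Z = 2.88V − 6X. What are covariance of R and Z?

By bilinearity, covariance of R and Z = ac·variance of V + bd·variance of X + (ad+bc)·covariance of V and X, with a=-3.8, b=-3.75, c=2.88, d=-6.
ac·variance of V = (-3.8)·2.88·20 = -218.88
bd·variance of X = (-3.75)·(-6)·16 = 360
(ad+bc)·covariance of V and X = (12)·10 = 120
covariance of R and Z = -218.88 + 360 + 120 = 261.12.

covariance of R and Z = 261.12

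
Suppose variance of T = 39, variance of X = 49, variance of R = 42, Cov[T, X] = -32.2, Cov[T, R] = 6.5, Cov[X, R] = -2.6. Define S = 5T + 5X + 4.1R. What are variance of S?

variance of S = a²·variance of T + b²·variance of X + c²·variance of R + 2ab·Cov[T, X] + 2ac·Cov[T, R] + 2bc·Cov[X, R], with a = 5, b = 5, c = 4.1.
= 975 + 1225 + 706.02 + (-1610) + 266.5 + (-106.6)
= 1455.92.

variance of S = 1455.92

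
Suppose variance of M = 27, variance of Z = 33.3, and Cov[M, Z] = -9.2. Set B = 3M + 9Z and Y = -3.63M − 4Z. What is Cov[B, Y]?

Cov[B, Y] = -1081.866

By bilinearity, Cov[B, Y] = ac·variance of M + bd·variance of Z + (ad+bc)·Cov[M, Z], with a=3, b=9, c=-3.63, d=-4.
ac·variance of M = 3·(-3.63)·27 = -294.03
bd·variance of Z = 9·(-4)·33.3 = -1198.8
(ad+bc)·Cov[M, Z] = (-44.67)·(-9.2) = 410.964
Cov[B, Y] = -294.03 + (-1198.8) + 410.964 = -1081.866.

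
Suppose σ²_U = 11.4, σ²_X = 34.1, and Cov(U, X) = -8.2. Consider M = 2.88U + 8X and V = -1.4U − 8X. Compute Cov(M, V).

By bilinearity, Cov(M, V) = ac·σ²_U + bd·σ²_X + (ad+bc)·Cov(U, X), with a=2.88, b=8, c=-1.4, d=-8.
ac·σ²_U = 2.88·(-1.4)·11.4 = -45.9648
bd·σ²_X = 8·(-8)·34.1 = -2182.4
(ad+bc)·Cov(U, X) = (-34.24)·(-8.2) = 280.768
Cov(M, V) = -45.9648 + (-2182.4) + 280.768 = -1947.5968.

Cov(M, V) = -1947.5968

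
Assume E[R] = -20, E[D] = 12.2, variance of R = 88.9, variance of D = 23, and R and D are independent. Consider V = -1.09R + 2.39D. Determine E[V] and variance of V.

E[V] = 50.958, variance of V = 237.00039

E[V] = (-1.09)·E[R] + 2.39·E[D] = (-1.09)·(-20) + 2.39·12.2 = 50.958.
variance of V = a²·variance of R + b²·variance of D + 2ab·covariance of R and D with a = -1.09, b = 2.39.
Independence gives covariance of R and D = 0.
= (-1.09)²·88.9 + 2.39²·23 + 2·(-1.09)·2.39·0
= 105.62209 + 131.3783 + 0 = 237.00039.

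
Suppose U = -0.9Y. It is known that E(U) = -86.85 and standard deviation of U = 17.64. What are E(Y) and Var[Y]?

E(Y) = 96.5, Var[Y] = 384.16

From U = -0.9Y: E(U) = a·E(Y) + b, so E(Y) = (E(U) − b)/a = (-86.85 − 0)/(-0.9) = 96.5.
Var[U] = 17.64² = 311.1696.
Var[U] = a²·Var[Y], so Var[Y] = 311.1696/(-0.9)² = 384.16.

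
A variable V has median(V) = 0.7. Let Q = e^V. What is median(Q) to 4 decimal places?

median(Q) = 2.0138

e^V is monotone on this domain, so median(Q) = exp(0.7) ≈ 2.0138.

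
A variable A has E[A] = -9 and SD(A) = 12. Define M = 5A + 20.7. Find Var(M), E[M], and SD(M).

M = 5A + 20.7 is linear with a = 5, b = 20.7.
Var(A) = 12² = 144.
Var(M) = a²·Var(A) = 5²·144 = 3600 (the additive constant 20.7 does not affect variance).
E[M] = a·E[A] + b = 5·(-9) + 20.7 = -24.3.
SD(M) = |a|·SD(A) = |5|·12 = 60.

Var(M) = 3600, E[M] = -24.3, SD(M) = 60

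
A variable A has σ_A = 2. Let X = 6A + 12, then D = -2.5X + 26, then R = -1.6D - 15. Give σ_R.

σ_R = 48

σ_X = |6|·2 = 12.
σ_D = |-2.5|·12 = 30.
σ_R = |-1.6|·30 = 48.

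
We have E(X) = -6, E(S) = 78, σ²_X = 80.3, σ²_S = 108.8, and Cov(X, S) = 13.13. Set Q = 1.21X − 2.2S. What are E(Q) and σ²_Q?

E(Q) = 1.21·E(X) + (-2.2)·E(S) = 1.21·(-6) + (-2.2)·78 = -178.86.
σ²_Q = a²·σ²_X + b²·σ²_S + 2ab·Cov(X, S) with a = 1.21, b = -2.2.
= 1.21²·80.3 + (-2.2)²·108.8 + 2·1.21·(-2.2)·13.13
= 117.56723 + 526.592 + (-69.90412) = 574.25511.

E(Q) = -178.86, σ²_Q = 574.25511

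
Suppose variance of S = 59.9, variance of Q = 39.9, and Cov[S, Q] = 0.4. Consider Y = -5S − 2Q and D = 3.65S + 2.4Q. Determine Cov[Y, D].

Cov[Y, D] = -1292.415

By bilinearity, Cov[Y, D] = ac·variance of S + bd·variance of Q + (ad+bc)·Cov[S, Q], with a=-5, b=-2, c=3.65, d=2.4.
ac·variance of S = (-5)·3.65·59.9 = -1093.175
bd·variance of Q = (-2)·2.4·39.9 = -191.52
(ad+bc)·Cov[S, Q] = (-19.3)·0.4 = -7.72
Cov[Y, D] = -1093.175 + (-191.52) + (-7.72) = -1292.415.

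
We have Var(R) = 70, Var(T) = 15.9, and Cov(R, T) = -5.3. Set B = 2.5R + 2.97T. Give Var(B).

Var(B) = a²·Var(R) + b²·Var(T) + 2ab·Cov(R, T) with a = 2.5, b = 2.97.
= 2.5²·70 + 2.97²·15.9 + 2·2.5·2.97·(-5.3)
= 437.5 + 140.25231 + (-78.705) = 499.04731.

Var(B) = 499.04731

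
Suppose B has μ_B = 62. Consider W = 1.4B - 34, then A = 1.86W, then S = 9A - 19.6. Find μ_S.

μ_W = 1.4·62 + (-34) = 52.8.
μ_A = 1.86·52.8 = 98.208.
μ_S = 9·98.208 + (-19.6) = 864.272.

μ_S = 864.272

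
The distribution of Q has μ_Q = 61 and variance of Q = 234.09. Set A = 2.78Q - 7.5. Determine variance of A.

A = 2.78Q - 7.5 is linear with a = 2.78, b = -7.5.
variance of A = a²·variance of Q = 2.78²·234.09 = 1809.141156 (the additive constant -7.5 does not affect variance).

variance of A = 1809.141156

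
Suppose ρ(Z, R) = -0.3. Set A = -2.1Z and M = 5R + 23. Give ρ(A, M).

ρ(A, M) = 0.3

Linear rescalings preserve |correlation|; the slopes -2.1 and 5 have opposite signs, so the correlation flips sign: ρ(A, M) = −ρ(Z, R) = 0.3.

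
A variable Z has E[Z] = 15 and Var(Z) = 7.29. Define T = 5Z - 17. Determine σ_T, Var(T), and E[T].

T = 5Z - 17 is linear with a = 5, b = -17.
σ_Z = √7.29 = 2.7.
σ_T = |a|·σ_Z = |5|·2.7 = 13.5.
Var(T) = a²·Var(Z) = 5²·7.29 = 182.25 (the additive constant -17 does not affect variance).
E[T] = a·E[Z] + b = 5·15 + (-17) = 58.

σ_T = 13.5, Var(T) = 182.25, E[T] = 58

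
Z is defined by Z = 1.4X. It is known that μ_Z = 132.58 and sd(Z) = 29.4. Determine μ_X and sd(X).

From Z = 1.4X: μ_Z = a·μ_X + b, so μ_X = (μ_Z − b)/a = (132.58 − 0)/1.4 = 94.7.
sd(Z) = |a|·sd(X), so sd(X) = 29.4/|1.4| = 21.

μ_X = 94.7, sd(X) = 21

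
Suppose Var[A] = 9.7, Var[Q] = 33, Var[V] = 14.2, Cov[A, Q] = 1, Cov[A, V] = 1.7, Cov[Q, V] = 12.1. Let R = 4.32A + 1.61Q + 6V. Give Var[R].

Var[R] = a²·Var[A] + b²·Var[Q] + c²·Var[V] + 2ab·Cov[A, Q] + 2ac·Cov[A, V] + 2bc·Cov[Q, V], with a = 4.32, b = 1.61, c = 6.
= 181.02528 + 85.5393 + 511.2 + 13.9104 + 88.128 + 233.772
= 1113.57498.

Var[R] = 1113.57498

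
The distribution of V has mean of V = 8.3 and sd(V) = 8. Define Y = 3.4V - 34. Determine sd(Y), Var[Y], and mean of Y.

sd(Y) = 27.2, Var[Y] = 739.84, mean of Y = -5.78

Y = 3.4V - 34 is linear with a = 3.4, b = -34.
sd(Y) = |a|·sd(V) = |3.4|·8 = 27.2.
Var[V] = 8² = 64.
Var[Y] = a²·Var[V] = 3.4²·64 = 739.84 (the additive constant -34 does not affect variance).
mean of Y = a·mean of V + b = 3.4·8.3 + (-34) = -5.78.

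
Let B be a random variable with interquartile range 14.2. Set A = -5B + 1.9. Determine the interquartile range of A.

IQR(A) = 71

Under A = aB + b, IQR(A) = |a|·IQR(B) = |-5|·14.2 = 71 (shifts cancel; spread scales by |a|).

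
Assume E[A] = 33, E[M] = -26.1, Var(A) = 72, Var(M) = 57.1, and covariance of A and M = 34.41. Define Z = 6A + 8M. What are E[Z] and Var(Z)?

E[Z] = 6·E[A] + 8·E[M] = 6·33 + 8·(-26.1) = -10.8.
Var(Z) = a²·Var(A) + b²·Var(M) + 2ab·covariance of A and M with a = 6, b = 8.
= 6²·72 + 8²·57.1 + 2·6·8·34.41
= 2592 + 3654.4 + 3303.36 = 9549.76.

E[Z] = -10.8, Var(Z) = 9549.76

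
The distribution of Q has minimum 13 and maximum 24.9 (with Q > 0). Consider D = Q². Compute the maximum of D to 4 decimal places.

Q² is increasing on this domain, so max(D) comes from max(Q) = 24.9: max(D) = square(24.9) = 620.01.

max(D) = 620.01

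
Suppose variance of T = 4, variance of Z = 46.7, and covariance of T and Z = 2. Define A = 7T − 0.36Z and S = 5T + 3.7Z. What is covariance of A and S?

By bilinearity, covariance of A and S = ac·variance of T + bd·variance of Z + (ad+bc)·covariance of T and Z, with a=7, b=-0.36, c=5, d=3.7.
ac·variance of T = 7·5·4 = 140
bd·variance of Z = (-0.36)·3.7·46.7 = -62.2044
(ad+bc)·covariance of T and Z = (24.1)·2 = 48.2
covariance of A and S = 140 + (-62.2044) + 48.2 = 125.9956.

covariance of A and S = 125.9956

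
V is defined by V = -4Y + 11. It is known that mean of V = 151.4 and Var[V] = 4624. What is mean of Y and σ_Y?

mean of Y = -35.1, σ_Y = 17

From V = -4Y + 11: mean of V = a·mean of Y + b, so mean of Y = (mean of V − b)/a = (151.4 − 11)/(-4) = -35.1.
σ_V = √4624 = 68.
σ_V = |a|·σ_Y, so σ_Y = 68/|-4| = 17.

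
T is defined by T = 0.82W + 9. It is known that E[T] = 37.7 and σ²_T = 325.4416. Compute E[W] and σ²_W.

From T = 0.82W + 9: E[T] = a·E[W] + b, so E[W] = (E[T] − b)/a = (37.7 − 9)/0.82 = 35.
σ²_T = a²·σ²_W, so σ²_W = 325.4416/0.82² = 484.

E[W] = 35, σ²_W = 484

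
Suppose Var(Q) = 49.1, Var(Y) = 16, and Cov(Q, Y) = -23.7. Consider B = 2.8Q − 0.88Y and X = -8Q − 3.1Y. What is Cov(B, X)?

Cov(B, X) = -1017.324

By bilinearity, Cov(B, X) = ac·Var(Q) + bd·Var(Y) + (ad+bc)·Cov(Q, Y), with a=2.8, b=-0.88, c=-8, d=-3.1.
ac·Var(Q) = 2.8·(-8)·49.1 = -1099.84
bd·Var(Y) = (-0.88)·(-3.1)·16 = 43.648
(ad+bc)·Cov(Q, Y) = (-1.64)·(-23.7) = 38.868
Cov(B, X) = -1099.84 + 43.648 + 38.868 = -1017.324.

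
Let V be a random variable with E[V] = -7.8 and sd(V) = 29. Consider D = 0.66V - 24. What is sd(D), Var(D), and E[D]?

D = 0.66V - 24 is linear with a = 0.66, b = -24.
sd(D) = |a|·sd(V) = |0.66|·29 = 19.14.
Var(V) = 29² = 841.
Var(D) = a²·Var(V) = 0.66²·841 = 366.3396 (the additive constant -24 does not affect variance).
E[D] = a·E[V] + b = 0.66·(-7.8) + (-24) = -29.148.

sd(D) = 19.14, Var(D) = 366.3396, E[D] = -29.148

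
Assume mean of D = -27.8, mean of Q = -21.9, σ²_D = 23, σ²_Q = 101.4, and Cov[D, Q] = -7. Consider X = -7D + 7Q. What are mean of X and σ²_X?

mean of X = 41.3, σ²_X = 6781.6

mean of X = (-7)·mean of D + 7·mean of Q = (-7)·(-27.8) + 7·(-21.9) = 41.3.
σ²_X = a²·σ²_D + b²·σ²_Q + 2ab·Cov[D, Q] with a = -7, b = 7.
= (-7)²·23 + 7²·101.4 + 2·(-7)·7·(-7)
= 1127 + 4968.6 + 686 = 6781.6.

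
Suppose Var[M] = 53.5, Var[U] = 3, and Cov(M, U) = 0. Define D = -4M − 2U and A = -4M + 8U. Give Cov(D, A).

Cov(D, A) = 808

By bilinearity, Cov(D, A) = ac·Var[M] + bd·Var[U] + (ad+bc)·Cov(M, U), with a=-4, b=-2, c=-4, d=8.
ac·Var[M] = (-4)·(-4)·53.5 = 856
bd·Var[U] = (-2)·8·3 = -48
(ad+bc)·Cov(M, U) = (-24)·0 = 0
Cov(D, A) = 856 + (-48) + 0 = 808.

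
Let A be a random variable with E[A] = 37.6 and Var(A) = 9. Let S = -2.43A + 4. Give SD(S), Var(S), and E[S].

S = -2.43A + 4 is linear with a = -2.43, b = 4.
SD(A) = √9 = 3.
SD(S) = |a|·SD(A) = |-2.43|·3 = 7.29.
Var(S) = a²·Var(A) = (-2.43)²·9 = 53.1441 (the additive constant 4 does not affect variance).
E[S] = a·E[A] + b = (-2.43)·37.6 + 4 = -87.368.

SD(S) = 7.29, Var(S) = 53.1441, E[S] = -87.368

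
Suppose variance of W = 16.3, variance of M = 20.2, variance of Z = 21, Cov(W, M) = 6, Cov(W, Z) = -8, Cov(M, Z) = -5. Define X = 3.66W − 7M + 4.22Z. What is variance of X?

variance of X = a²·variance of W + b²·variance of M + c²·variance of Z + 2ab·Cov(W, M) + 2ac·Cov(W, Z) + 2bc·Cov(M, Z), with a = 3.66, b = -7, c = 4.22.
= 218.34828 + 989.8 + 373.9764 + (-307.44) + (-247.1232) + 295.4
= 1322.96148.

variance of X = 1322.96148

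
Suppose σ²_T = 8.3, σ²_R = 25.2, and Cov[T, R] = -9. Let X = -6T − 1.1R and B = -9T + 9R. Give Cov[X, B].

Cov[X, B] = 595.62

By bilinearity, Cov[X, B] = ac·σ²_T + bd·σ²_R + (ad+bc)·Cov[T, R], with a=-6, b=-1.1, c=-9, d=9.
ac·σ²_T = (-6)·(-9)·8.3 = 448.2
bd·σ²_R = (-1.1)·9·25.2 = -249.48
(ad+bc)·Cov[T, R] = (-44.1)·(-9) = 396.9
Cov[X, B] = 448.2 + (-249.48) + 396.9 = 595.62.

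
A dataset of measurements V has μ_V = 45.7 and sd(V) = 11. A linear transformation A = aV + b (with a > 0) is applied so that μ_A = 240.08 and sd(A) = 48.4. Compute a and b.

a = 4.4, b = 39

sd(A) = a·sd(V) (a > 0), so a = 48.4/11 = 4.4.
μ_A = a·μ_V + b, so b = 240.08 − 4.4·45.7 = 39.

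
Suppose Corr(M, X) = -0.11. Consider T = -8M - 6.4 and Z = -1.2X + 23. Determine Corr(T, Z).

Corr(T, Z) = -0.11

Linear rescalings preserve correlation up to sign; here the slopes -8 and -1.2 have the same sign, so Corr(T, Z) = Corr(M, X) = -0.11.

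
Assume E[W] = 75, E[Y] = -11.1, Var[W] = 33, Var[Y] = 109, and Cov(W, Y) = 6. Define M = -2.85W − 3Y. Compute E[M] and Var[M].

E[M] = -180.45, Var[M] = 1351.6425

E[M] = (-2.85)·E[W] + (-3)·E[Y] = (-2.85)·75 + (-3)·(-11.1) = -180.45.
Var[M] = a²·Var[W] + b²·Var[Y] + 2ab·Cov(W, Y) with a = -2.85, b = -3.
= (-2.85)²·33 + (-3)²·109 + 2·(-2.85)·(-3)·6
= 268.0425 + 981 + 102.6 = 1351.6425.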